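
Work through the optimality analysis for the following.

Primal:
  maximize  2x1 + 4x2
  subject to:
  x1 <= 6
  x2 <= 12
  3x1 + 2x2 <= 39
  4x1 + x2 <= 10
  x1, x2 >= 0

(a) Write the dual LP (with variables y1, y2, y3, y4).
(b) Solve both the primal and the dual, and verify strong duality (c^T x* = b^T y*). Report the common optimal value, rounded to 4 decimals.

The standard primal-dual pair for 'max c^T x s.t. A x <= b, x >= 0' is:
  Dual:  min b^T y  s.t.  A^T y >= c,  y >= 0.

So the dual LP is:
  minimize  6y1 + 12y2 + 39y3 + 10y4
  subject to:
    y1 + 3y3 + 4y4 >= 2
    y2 + 2y3 + y4 >= 4
    y1, y2, y3, y4 >= 0

Solving the primal: x* = (0, 10).
  primal value c^T x* = 40.
Solving the dual: y* = (0, 0, 0, 4).
  dual value b^T y* = 40.
Strong duality: c^T x* = b^T y*. Confirmed.

40


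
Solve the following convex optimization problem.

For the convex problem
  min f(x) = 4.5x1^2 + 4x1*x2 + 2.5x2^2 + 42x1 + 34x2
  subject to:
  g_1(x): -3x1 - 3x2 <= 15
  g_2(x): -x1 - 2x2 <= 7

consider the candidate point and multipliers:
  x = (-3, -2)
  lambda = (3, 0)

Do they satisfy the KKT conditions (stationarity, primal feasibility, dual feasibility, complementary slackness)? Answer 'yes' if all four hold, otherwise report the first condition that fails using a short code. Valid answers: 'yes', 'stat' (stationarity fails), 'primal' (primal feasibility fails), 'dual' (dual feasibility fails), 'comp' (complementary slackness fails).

Gradient of f: grad f(x) = Q x + c = (7, 12)
Constraint values g_i(x) = a_i^T x - b_i:
  g_1((-3, -2)) = 0
  g_2((-3, -2)) = 0
Stationarity residual: grad f(x) + sum_i lambda_i a_i = (-2, 3)
  -> stationarity FAILS
Primal feasibility (all g_i <= 0): OK
Dual feasibility (all lambda_i >= 0): OK
Complementary slackness (lambda_i * g_i(x) = 0 for all i): OK

Verdict: the first failing condition is stationarity -> stat.

stat


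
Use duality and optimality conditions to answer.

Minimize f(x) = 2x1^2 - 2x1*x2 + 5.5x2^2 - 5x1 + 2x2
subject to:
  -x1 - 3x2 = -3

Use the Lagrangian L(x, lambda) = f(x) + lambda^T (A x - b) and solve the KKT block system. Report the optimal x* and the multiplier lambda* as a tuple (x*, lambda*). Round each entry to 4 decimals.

Form the Lagrangian:
  L(x, lambda) = (1/2) x^T Q x + c^T x + lambda^T (A x - b)
Stationarity (grad_x L = 0): Q x + c + A^T lambda = 0.
Primal feasibility: A x = b.

This gives the KKT block system:
  [ Q   A^T ] [ x     ]   [-c ]
  [ A    0  ] [ lambda ] = [ b ]

Solving the linear system:
  x*      = (1.7288, 0.4237)
  lambda* = (1.0678)
  f(x*)   = -2.2966

x* = (1.7288, 0.4237), lambda* = (1.0678)


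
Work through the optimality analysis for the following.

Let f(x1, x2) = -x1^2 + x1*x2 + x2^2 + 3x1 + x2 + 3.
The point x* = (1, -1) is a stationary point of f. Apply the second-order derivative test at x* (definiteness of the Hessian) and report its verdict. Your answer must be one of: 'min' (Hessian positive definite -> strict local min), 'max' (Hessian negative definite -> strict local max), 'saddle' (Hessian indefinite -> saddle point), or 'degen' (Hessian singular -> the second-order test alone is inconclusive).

Compute the Hessian H = grad^2 f:
  H = [[-2, 1], [1, 2]]
Verify stationarity: grad f(x*) = H x* + g = (0, 0).
Eigenvalues of H: -2.2361, 2.2361.
Eigenvalues have mixed signs, so H is indefinite -> x* is a saddle point.

saddle


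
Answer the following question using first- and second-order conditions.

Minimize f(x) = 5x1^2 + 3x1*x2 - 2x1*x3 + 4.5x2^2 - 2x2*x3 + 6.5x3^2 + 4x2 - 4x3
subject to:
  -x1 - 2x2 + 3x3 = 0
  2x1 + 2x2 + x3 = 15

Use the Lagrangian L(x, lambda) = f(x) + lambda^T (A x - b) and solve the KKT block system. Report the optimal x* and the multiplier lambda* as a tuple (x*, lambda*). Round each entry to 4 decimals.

Form the Lagrangian:
  L(x, lambda) = (1/2) x^T Q x + c^T x + lambda^T (A x - b)
Stationarity (grad_x L = 0): Q x + c + A^T lambda = 0.
Primal feasibility: A x = b.

This gives the KKT block system:
  [ Q   A^T ] [ x     ]   [-c ]
  [ A    0  ] [ lambda ] = [ b ]

Solving the linear system:
  x*      = (3.1988, 2.8261, 2.9503)
  lambda* = (-1.4348, -18)
  f(x*)   = 134.7516

x* = (3.1988, 2.8261, 2.9503), lambda* = (-1.4348, -18)


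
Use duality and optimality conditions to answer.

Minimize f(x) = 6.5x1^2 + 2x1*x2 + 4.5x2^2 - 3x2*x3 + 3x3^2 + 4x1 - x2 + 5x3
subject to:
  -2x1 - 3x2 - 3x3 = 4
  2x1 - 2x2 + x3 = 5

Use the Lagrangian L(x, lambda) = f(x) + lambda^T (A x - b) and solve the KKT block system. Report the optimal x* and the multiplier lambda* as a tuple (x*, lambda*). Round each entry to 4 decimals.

Form the Lagrangian:
  L(x, lambda) = (1/2) x^T Q x + c^T x + lambda^T (A x - b)
Stationarity (grad_x L = 0): Q x + c + A^T lambda = 0.
Primal feasibility: A x = b.

This gives the KKT block system:
  [ Q   A^T ] [ x     ]   [-c ]
  [ A    0  ] [ lambda ] = [ b ]

Solving the linear system:
  x*      = (1.0371, -1.6502, -0.3746)
  lambda* = (0.3058, -6.7854)
  f(x*)   = 18.3148

x* = (1.0371, -1.6502, -0.3746), lambda* = (0.3058, -6.7854)


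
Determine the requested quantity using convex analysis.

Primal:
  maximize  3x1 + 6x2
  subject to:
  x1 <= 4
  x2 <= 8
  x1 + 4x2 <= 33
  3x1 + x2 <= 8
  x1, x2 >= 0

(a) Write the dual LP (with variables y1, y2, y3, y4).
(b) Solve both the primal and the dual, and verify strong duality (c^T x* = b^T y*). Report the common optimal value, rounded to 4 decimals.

The standard primal-dual pair for 'max c^T x s.t. A x <= b, x >= 0' is:
  Dual:  min b^T y  s.t.  A^T y >= c,  y >= 0.

So the dual LP is:
  minimize  4y1 + 8y2 + 33y3 + 8y4
  subject to:
    y1 + y3 + 3y4 >= 3
    y2 + 4y3 + y4 >= 6
    y1, y2, y3, y4 >= 0

Solving the primal: x* = (0, 8).
  primal value c^T x* = 48.
Solving the dual: y* = (0, 5, 0, 1).
  dual value b^T y* = 48.
Strong duality: c^T x* = b^T y*. Confirmed.

48


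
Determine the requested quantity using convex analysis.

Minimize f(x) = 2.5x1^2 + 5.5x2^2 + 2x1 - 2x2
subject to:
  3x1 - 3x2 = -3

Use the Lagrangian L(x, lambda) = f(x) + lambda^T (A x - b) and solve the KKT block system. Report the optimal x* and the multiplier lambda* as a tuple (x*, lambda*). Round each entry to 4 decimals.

Form the Lagrangian:
  L(x, lambda) = (1/2) x^T Q x + c^T x + lambda^T (A x - b)
Stationarity (grad_x L = 0): Q x + c + A^T lambda = 0.
Primal feasibility: A x = b.

This gives the KKT block system:
  [ Q   A^T ] [ x     ]   [-c ]
  [ A    0  ] [ lambda ] = [ b ]

Solving the linear system:
  x*      = (-0.6875, 0.3125)
  lambda* = (0.4792)
  f(x*)   = -0.2812

x* = (-0.6875, 0.3125), lambda* = (0.4792)


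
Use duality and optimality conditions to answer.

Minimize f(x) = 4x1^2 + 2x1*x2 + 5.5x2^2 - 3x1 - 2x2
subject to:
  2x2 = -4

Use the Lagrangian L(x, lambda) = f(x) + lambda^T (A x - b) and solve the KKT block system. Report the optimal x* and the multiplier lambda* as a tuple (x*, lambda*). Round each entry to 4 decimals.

Form the Lagrangian:
  L(x, lambda) = (1/2) x^T Q x + c^T x + lambda^T (A x - b)
Stationarity (grad_x L = 0): Q x + c + A^T lambda = 0.
Primal feasibility: A x = b.

This gives the KKT block system:
  [ Q   A^T ] [ x     ]   [-c ]
  [ A    0  ] [ lambda ] = [ b ]

Solving the linear system:
  x*      = (0.875, -2)
  lambda* = (11.125)
  f(x*)   = 22.9375

x* = (0.875, -2), lambda* = (11.125)


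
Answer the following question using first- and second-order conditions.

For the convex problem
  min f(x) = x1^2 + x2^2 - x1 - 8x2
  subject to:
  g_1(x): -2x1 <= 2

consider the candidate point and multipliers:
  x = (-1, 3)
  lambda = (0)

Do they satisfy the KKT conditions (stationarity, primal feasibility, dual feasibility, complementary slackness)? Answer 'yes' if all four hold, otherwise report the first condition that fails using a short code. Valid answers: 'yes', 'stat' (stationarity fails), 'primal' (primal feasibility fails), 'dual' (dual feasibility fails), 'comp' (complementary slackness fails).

Gradient of f: grad f(x) = Q x + c = (-3, -2)
Constraint values g_i(x) = a_i^T x - b_i:
  g_1((-1, 3)) = 0
Stationarity residual: grad f(x) + sum_i lambda_i a_i = (-3, -2)
  -> stationarity FAILS
Primal feasibility (all g_i <= 0): OK
Dual feasibility (all lambda_i >= 0): OK
Complementary slackness (lambda_i * g_i(x) = 0 for all i): OK

Verdict: the first failing condition is stationarity -> stat.

stat


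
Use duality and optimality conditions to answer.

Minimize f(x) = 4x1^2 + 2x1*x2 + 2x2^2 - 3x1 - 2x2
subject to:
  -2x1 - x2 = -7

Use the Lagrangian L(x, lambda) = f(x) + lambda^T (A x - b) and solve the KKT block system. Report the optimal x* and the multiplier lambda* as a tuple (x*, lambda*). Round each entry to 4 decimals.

Form the Lagrangian:
  L(x, lambda) = (1/2) x^T Q x + c^T x + lambda^T (A x - b)
Stationarity (grad_x L = 0): Q x + c + A^T lambda = 0.
Primal feasibility: A x = b.

This gives the KKT block system:
  [ Q   A^T ] [ x     ]   [-c ]
  [ A    0  ] [ lambda ] = [ b ]

Solving the linear system:
  x*      = (2.5625, 1.875)
  lambda* = (10.625)
  f(x*)   = 31.4688

x* = (2.5625, 1.875), lambda* = (10.625)


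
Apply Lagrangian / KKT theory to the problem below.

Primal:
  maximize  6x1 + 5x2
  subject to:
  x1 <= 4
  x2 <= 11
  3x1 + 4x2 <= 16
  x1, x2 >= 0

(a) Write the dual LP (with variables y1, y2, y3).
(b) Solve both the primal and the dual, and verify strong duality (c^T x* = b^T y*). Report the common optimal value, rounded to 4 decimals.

The standard primal-dual pair for 'max c^T x s.t. A x <= b, x >= 0' is:
  Dual:  min b^T y  s.t.  A^T y >= c,  y >= 0.

So the dual LP is:
  minimize  4y1 + 11y2 + 16y3
  subject to:
    y1 + 3y3 >= 6
    y2 + 4y3 >= 5
    y1, y2, y3 >= 0

Solving the primal: x* = (4, 1).
  primal value c^T x* = 29.
Solving the dual: y* = (2.25, 0, 1.25).
  dual value b^T y* = 29.
Strong duality: c^T x* = b^T y*. Confirmed.

29


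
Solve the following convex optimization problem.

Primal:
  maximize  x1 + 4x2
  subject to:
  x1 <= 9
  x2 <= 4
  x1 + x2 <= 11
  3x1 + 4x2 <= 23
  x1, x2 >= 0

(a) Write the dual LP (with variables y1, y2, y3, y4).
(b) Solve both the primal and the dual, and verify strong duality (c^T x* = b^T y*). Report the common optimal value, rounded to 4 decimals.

The standard primal-dual pair for 'max c^T x s.t. A x <= b, x >= 0' is:
  Dual:  min b^T y  s.t.  A^T y >= c,  y >= 0.

So the dual LP is:
  minimize  9y1 + 4y2 + 11y3 + 23y4
  subject to:
    y1 + y3 + 3y4 >= 1
    y2 + y3 + 4y4 >= 4
    y1, y2, y3, y4 >= 0

Solving the primal: x* = (2.3333, 4).
  primal value c^T x* = 18.3333.
Solving the dual: y* = (0, 2.6667, 0, 0.3333).
  dual value b^T y* = 18.3333.
Strong duality: c^T x* = b^T y*. Confirmed.

18.3333


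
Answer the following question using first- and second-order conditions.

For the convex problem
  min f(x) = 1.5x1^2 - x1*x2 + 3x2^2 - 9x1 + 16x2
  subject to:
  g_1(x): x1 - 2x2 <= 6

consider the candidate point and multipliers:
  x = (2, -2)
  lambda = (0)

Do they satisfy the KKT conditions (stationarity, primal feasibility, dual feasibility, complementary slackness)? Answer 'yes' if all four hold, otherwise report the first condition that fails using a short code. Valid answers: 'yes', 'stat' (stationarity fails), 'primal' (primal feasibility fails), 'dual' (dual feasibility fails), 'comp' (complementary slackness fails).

Gradient of f: grad f(x) = Q x + c = (-1, 2)
Constraint values g_i(x) = a_i^T x - b_i:
  g_1((2, -2)) = 0
Stationarity residual: grad f(x) + sum_i lambda_i a_i = (-1, 2)
  -> stationarity FAILS
Primal feasibility (all g_i <= 0): OK
Dual feasibility (all lambda_i >= 0): OK
Complementary slackness (lambda_i * g_i(x) = 0 for all i): OK

Verdict: the first failing condition is stationarity -> stat.

stat


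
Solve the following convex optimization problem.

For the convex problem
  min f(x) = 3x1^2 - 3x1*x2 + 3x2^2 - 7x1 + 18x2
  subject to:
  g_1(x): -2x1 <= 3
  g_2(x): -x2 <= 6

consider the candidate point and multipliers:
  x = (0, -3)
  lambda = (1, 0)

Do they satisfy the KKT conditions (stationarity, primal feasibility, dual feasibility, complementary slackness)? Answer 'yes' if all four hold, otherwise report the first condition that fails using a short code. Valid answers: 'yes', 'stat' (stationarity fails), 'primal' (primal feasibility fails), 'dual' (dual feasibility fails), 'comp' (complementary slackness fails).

Gradient of f: grad f(x) = Q x + c = (2, 0)
Constraint values g_i(x) = a_i^T x - b_i:
  g_1((0, -3)) = -3
  g_2((0, -3)) = -3
Stationarity residual: grad f(x) + sum_i lambda_i a_i = (0, 0)
  -> stationarity OK
Primal feasibility (all g_i <= 0): OK
Dual feasibility (all lambda_i >= 0): OK
Complementary slackness (lambda_i * g_i(x) = 0 for all i): FAILS

Verdict: the first failing condition is complementary_slackness -> comp.

comp


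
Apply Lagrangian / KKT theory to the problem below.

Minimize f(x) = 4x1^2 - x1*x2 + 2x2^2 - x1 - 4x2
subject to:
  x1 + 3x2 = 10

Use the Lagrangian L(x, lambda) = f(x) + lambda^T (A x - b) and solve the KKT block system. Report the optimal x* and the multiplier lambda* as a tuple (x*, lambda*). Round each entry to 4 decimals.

Form the Lagrangian:
  L(x, lambda) = (1/2) x^T Q x + c^T x + lambda^T (A x - b)
Stationarity (grad_x L = 0): Q x + c + A^T lambda = 0.
Primal feasibility: A x = b.

This gives the KKT block system:
  [ Q   A^T ] [ x     ]   [-c ]
  [ A    0  ] [ lambda ] = [ b ]

Solving the linear system:
  x*      = (0.8171, 3.061)
  lambda* = (-2.4756)
  f(x*)   = 5.8476

x* = (0.8171, 3.061), lambda* = (-2.4756)


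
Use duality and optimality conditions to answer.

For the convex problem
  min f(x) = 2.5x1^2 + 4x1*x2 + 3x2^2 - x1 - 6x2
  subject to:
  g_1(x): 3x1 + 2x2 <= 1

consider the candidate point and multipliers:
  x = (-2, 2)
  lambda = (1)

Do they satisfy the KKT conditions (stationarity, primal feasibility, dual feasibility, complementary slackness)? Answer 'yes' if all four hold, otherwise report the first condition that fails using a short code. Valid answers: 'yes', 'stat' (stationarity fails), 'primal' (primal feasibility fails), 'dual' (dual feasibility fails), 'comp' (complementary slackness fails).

Gradient of f: grad f(x) = Q x + c = (-3, -2)
Constraint values g_i(x) = a_i^T x - b_i:
  g_1((-2, 2)) = -3
Stationarity residual: grad f(x) + sum_i lambda_i a_i = (0, 0)
  -> stationarity OK
Primal feasibility (all g_i <= 0): OK
Dual feasibility (all lambda_i >= 0): OK
Complementary slackness (lambda_i * g_i(x) = 0 for all i): FAILS

Verdict: the first failing condition is complementary_slackness -> comp.

comp


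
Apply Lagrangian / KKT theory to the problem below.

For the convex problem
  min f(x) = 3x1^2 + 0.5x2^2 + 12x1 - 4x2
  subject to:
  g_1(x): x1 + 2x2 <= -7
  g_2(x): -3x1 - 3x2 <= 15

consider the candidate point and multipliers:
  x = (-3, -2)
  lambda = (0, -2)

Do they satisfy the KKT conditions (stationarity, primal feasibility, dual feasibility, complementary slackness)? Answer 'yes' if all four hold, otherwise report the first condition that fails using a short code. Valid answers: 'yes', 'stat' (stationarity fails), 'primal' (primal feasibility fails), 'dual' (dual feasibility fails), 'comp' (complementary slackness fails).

Gradient of f: grad f(x) = Q x + c = (-6, -6)
Constraint values g_i(x) = a_i^T x - b_i:
  g_1((-3, -2)) = 0
  g_2((-3, -2)) = 0
Stationarity residual: grad f(x) + sum_i lambda_i a_i = (0, 0)
  -> stationarity OK
Primal feasibility (all g_i <= 0): OK
Dual feasibility (all lambda_i >= 0): FAILS
Complementary slackness (lambda_i * g_i(x) = 0 for all i): OK

Verdict: the first failing condition is dual_feasibility -> dual.

dual


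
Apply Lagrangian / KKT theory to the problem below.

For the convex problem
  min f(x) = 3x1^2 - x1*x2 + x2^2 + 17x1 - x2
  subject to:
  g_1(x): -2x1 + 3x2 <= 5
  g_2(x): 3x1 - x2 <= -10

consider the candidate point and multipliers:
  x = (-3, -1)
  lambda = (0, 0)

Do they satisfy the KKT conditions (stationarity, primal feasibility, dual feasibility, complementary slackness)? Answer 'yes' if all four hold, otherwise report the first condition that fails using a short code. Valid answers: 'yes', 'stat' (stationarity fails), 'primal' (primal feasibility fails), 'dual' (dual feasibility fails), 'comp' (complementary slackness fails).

Gradient of f: grad f(x) = Q x + c = (0, 0)
Constraint values g_i(x) = a_i^T x - b_i:
  g_1((-3, -1)) = -2
  g_2((-3, -1)) = 2
Stationarity residual: grad f(x) + sum_i lambda_i a_i = (0, 0)
  -> stationarity OK
Primal feasibility (all g_i <= 0): FAILS
Dual feasibility (all lambda_i >= 0): OK
Complementary slackness (lambda_i * g_i(x) = 0 for all i): OK

Verdict: the first failing condition is primal_feasibility -> primal.

primal


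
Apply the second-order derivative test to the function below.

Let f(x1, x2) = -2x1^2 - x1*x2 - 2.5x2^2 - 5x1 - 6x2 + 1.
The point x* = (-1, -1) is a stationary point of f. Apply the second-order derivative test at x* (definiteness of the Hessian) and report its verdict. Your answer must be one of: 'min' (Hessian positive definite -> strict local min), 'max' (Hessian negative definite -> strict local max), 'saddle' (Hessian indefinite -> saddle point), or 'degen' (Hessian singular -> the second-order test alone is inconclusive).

Compute the Hessian H = grad^2 f:
  H = [[-4, -1], [-1, -5]]
Verify stationarity: grad f(x*) = H x* + g = (0, 0).
Eigenvalues of H: -5.618, -3.382.
Both eigenvalues < 0, so H is negative definite -> x* is a strict local max.

max


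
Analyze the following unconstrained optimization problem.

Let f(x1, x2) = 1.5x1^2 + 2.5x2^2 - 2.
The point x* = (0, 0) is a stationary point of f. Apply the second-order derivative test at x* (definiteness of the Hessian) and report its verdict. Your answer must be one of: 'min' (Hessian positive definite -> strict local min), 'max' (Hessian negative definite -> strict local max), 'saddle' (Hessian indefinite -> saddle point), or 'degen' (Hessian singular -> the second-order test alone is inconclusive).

Compute the Hessian H = grad^2 f:
  H = [[3, 0], [0, 5]]
Verify stationarity: grad f(x*) = H x* + g = (0, 0).
Eigenvalues of H: 3, 5.
Both eigenvalues > 0, so H is positive definite -> x* is a strict local min.

min


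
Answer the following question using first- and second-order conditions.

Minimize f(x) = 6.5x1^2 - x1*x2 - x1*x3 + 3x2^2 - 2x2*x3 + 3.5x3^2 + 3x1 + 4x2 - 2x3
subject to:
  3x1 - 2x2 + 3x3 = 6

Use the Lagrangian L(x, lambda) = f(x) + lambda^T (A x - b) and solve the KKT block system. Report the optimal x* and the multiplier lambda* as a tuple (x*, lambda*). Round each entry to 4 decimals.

Form the Lagrangian:
  L(x, lambda) = (1/2) x^T Q x + c^T x + lambda^T (A x - b)
Stationarity (grad_x L = 0): Q x + c + A^T lambda = 0.
Primal feasibility: A x = b.

This gives the KKT block system:
  [ Q   A^T ] [ x     ]   [-c ]
  [ A    0  ] [ lambda ] = [ b ]

Solving the linear system:
  x*      = (0.2945, -1.0434, 1.0099)
  lambda* = (-2.2873)
  f(x*)   = 4.2069

x* = (0.2945, -1.0434, 1.0099), lambda* = (-2.2873)


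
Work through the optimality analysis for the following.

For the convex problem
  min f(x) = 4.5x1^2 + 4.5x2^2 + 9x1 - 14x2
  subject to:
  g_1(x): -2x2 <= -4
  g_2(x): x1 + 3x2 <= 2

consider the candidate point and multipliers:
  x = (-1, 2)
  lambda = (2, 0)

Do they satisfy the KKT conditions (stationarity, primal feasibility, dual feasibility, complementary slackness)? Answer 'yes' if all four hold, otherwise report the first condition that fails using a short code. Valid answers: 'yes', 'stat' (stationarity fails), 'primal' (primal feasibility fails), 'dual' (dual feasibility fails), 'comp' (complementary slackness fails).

Gradient of f: grad f(x) = Q x + c = (0, 4)
Constraint values g_i(x) = a_i^T x - b_i:
  g_1((-1, 2)) = 0
  g_2((-1, 2)) = 3
Stationarity residual: grad f(x) + sum_i lambda_i a_i = (0, 0)
  -> stationarity OK
Primal feasibility (all g_i <= 0): FAILS
Dual feasibility (all lambda_i >= 0): OK
Complementary slackness (lambda_i * g_i(x) = 0 for all i): OK

Verdict: the first failing condition is primal_feasibility -> primal.

primal


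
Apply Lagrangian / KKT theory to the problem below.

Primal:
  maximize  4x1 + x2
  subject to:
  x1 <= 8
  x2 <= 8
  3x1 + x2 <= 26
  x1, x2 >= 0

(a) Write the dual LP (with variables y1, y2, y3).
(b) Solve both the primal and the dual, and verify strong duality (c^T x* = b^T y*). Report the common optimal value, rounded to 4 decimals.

The standard primal-dual pair for 'max c^T x s.t. A x <= b, x >= 0' is:
  Dual:  min b^T y  s.t.  A^T y >= c,  y >= 0.

So the dual LP is:
  minimize  8y1 + 8y2 + 26y3
  subject to:
    y1 + 3y3 >= 4
    y2 + y3 >= 1
    y1, y2, y3 >= 0

Solving the primal: x* = (8, 2).
  primal value c^T x* = 34.
Solving the dual: y* = (1, 0, 1).
  dual value b^T y* = 34.
Strong duality: c^T x* = b^T y*. Confirmed.

34


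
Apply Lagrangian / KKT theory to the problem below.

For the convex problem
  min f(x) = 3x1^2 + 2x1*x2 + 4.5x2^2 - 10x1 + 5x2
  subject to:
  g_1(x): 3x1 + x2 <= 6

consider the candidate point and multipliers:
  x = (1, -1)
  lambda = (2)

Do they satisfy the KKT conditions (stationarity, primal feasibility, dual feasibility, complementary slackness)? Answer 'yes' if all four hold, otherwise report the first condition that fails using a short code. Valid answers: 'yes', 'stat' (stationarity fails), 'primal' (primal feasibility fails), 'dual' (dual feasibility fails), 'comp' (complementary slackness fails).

Gradient of f: grad f(x) = Q x + c = (-6, -2)
Constraint values g_i(x) = a_i^T x - b_i:
  g_1((1, -1)) = -4
Stationarity residual: grad f(x) + sum_i lambda_i a_i = (0, 0)
  -> stationarity OK
Primal feasibility (all g_i <= 0): OK
Dual feasibility (all lambda_i >= 0): OK
Complementary slackness (lambda_i * g_i(x) = 0 for all i): FAILS

Verdict: the first failing condition is complementary_slackness -> comp.

comp


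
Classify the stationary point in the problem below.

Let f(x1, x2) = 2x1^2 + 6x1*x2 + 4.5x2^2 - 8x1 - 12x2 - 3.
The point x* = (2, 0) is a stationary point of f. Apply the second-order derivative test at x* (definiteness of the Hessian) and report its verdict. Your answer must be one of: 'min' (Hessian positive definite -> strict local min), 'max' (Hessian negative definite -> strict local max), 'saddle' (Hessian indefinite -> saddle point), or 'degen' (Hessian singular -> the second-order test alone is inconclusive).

Compute the Hessian H = grad^2 f:
  H = [[4, 6], [6, 9]]
Verify stationarity: grad f(x*) = H x* + g = (0, 0).
Eigenvalues of H: 0, 13.
H has a zero eigenvalue (singular; positive semidefinite but not definite), so H is neither positive definite, negative definite, nor indefinite. The second-order test alone is inconclusive -> degen.
(Indeed, f is constant along the null direction of H through x*, so x* is not a strict local extremum.)

degen


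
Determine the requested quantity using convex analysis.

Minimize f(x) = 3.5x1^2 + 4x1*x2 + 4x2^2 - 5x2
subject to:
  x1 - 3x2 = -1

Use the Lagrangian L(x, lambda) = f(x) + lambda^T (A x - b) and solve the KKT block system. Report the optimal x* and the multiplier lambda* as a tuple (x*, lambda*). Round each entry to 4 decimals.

Form the Lagrangian:
  L(x, lambda) = (1/2) x^T Q x + c^T x + lambda^T (A x - b)
Stationarity (grad_x L = 0): Q x + c + A^T lambda = 0.
Primal feasibility: A x = b.

This gives the KKT block system:
  [ Q   A^T ] [ x     ]   [-c ]
  [ A    0  ] [ lambda ] = [ b ]

Solving the linear system:
  x*      = (-0.0526, 0.3158)
  lambda* = (-0.8947)
  f(x*)   = -1.2368

x* = (-0.0526, 0.3158), lambda* = (-0.8947)


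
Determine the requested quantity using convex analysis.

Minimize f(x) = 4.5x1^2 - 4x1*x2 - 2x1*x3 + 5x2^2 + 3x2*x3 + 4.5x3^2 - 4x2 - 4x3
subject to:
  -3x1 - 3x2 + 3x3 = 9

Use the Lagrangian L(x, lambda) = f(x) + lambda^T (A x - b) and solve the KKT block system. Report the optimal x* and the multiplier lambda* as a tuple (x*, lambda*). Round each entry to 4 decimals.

Form the Lagrangian:
  L(x, lambda) = (1/2) x^T Q x + c^T x + lambda^T (A x - b)
Stationarity (grad_x L = 0): Q x + c + A^T lambda = 0.
Primal feasibility: A x = b.

This gives the KKT block system:
  [ Q   A^T ] [ x     ]   [-c ]
  [ A    0  ] [ lambda ] = [ b ]

Solving the linear system:
  x*      = (-0.8185, -0.9236, 1.258)
  lambda* = (-2.0626)
  f(x*)   = 8.6131

x* = (-0.8185, -0.9236, 1.258), lambda* = (-2.0626)


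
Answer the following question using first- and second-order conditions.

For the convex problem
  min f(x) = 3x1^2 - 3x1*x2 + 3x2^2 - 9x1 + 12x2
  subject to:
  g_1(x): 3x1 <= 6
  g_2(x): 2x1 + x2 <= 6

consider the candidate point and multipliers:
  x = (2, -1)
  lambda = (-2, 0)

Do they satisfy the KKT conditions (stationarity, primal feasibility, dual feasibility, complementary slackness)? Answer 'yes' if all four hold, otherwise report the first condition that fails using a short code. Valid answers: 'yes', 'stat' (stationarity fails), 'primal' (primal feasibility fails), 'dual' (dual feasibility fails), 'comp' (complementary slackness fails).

Gradient of f: grad f(x) = Q x + c = (6, 0)
Constraint values g_i(x) = a_i^T x - b_i:
  g_1((2, -1)) = 0
  g_2((2, -1)) = -3
Stationarity residual: grad f(x) + sum_i lambda_i a_i = (0, 0)
  -> stationarity OK
Primal feasibility (all g_i <= 0): OK
Dual feasibility (all lambda_i >= 0): FAILS
Complementary slackness (lambda_i * g_i(x) = 0 for all i): OK

Verdict: the first failing condition is dual_feasibility -> dual.

dual


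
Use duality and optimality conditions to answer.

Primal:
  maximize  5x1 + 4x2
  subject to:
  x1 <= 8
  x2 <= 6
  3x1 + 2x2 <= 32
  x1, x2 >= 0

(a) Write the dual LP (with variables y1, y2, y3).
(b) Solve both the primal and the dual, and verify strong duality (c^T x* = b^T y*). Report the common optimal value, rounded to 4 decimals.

The standard primal-dual pair for 'max c^T x s.t. A x <= b, x >= 0' is:
  Dual:  min b^T y  s.t.  A^T y >= c,  y >= 0.

So the dual LP is:
  minimize  8y1 + 6y2 + 32y3
  subject to:
    y1 + 3y3 >= 5
    y2 + 2y3 >= 4
    y1, y2, y3 >= 0

Solving the primal: x* = (6.6667, 6).
  primal value c^T x* = 57.3333.
Solving the dual: y* = (0, 0.6667, 1.6667).
  dual value b^T y* = 57.3333.
Strong duality: c^T x* = b^T y*. Confirmed.

57.3333


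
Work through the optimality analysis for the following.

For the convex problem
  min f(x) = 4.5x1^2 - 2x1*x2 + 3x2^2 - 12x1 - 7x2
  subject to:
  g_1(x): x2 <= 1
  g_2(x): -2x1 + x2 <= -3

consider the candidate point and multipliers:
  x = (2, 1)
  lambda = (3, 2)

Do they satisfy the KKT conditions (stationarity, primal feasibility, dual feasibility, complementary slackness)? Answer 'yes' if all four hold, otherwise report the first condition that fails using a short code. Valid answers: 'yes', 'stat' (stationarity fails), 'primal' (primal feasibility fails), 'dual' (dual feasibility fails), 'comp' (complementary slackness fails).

Gradient of f: grad f(x) = Q x + c = (4, -5)
Constraint values g_i(x) = a_i^T x - b_i:
  g_1((2, 1)) = 0
  g_2((2, 1)) = 0
Stationarity residual: grad f(x) + sum_i lambda_i a_i = (0, 0)
  -> stationarity OK
Primal feasibility (all g_i <= 0): OK
Dual feasibility (all lambda_i >= 0): OK
Complementary slackness (lambda_i * g_i(x) = 0 for all i): OK

Verdict: yes, KKT holds.

yes


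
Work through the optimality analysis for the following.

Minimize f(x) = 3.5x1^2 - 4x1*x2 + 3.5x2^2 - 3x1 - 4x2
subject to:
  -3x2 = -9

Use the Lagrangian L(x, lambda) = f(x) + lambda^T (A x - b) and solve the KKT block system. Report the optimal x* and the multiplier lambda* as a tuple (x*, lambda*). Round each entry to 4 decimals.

Form the Lagrangian:
  L(x, lambda) = (1/2) x^T Q x + c^T x + lambda^T (A x - b)
Stationarity (grad_x L = 0): Q x + c + A^T lambda = 0.
Primal feasibility: A x = b.

This gives the KKT block system:
  [ Q   A^T ] [ x     ]   [-c ]
  [ A    0  ] [ lambda ] = [ b ]

Solving the linear system:
  x*      = (2.1429, 3)
  lambda* = (2.8095)
  f(x*)   = 3.4286

x* = (2.1429, 3), lambda* = (2.8095)


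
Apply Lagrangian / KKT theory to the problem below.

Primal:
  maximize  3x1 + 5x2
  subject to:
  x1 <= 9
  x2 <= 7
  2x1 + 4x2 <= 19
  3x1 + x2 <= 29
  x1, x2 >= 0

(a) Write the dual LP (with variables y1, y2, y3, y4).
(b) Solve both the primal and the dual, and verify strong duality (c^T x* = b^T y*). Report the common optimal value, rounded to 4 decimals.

The standard primal-dual pair for 'max c^T x s.t. A x <= b, x >= 0' is:
  Dual:  min b^T y  s.t.  A^T y >= c,  y >= 0.

So the dual LP is:
  minimize  9y1 + 7y2 + 19y3 + 29y4
  subject to:
    y1 + 2y3 + 3y4 >= 3
    y2 + 4y3 + y4 >= 5
    y1, y2, y3, y4 >= 0

Solving the primal: x* = (9, 0.25).
  primal value c^T x* = 28.25.
Solving the dual: y* = (0.5, 0, 1.25, 0).
  dual value b^T y* = 28.25.
Strong duality: c^T x* = b^T y*. Confirmed.

28.25


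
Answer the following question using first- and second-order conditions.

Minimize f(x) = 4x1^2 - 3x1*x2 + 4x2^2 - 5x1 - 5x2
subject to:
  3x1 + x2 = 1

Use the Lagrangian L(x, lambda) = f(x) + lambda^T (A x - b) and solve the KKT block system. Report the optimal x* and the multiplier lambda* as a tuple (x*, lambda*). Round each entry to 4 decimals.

Form the Lagrangian:
  L(x, lambda) = (1/2) x^T Q x + c^T x + lambda^T (A x - b)
Stationarity (grad_x L = 0): Q x + c + A^T lambda = 0.
Primal feasibility: A x = b.

This gives the KKT block system:
  [ Q   A^T ] [ x     ]   [-c ]
  [ A    0  ] [ lambda ] = [ b ]

Solving the linear system:
  x*      = (0.1735, 0.4796)
  lambda* = (1.6837)
  f(x*)   = -2.4745

x* = (0.1735, 0.4796), lambda* = (1.6837)


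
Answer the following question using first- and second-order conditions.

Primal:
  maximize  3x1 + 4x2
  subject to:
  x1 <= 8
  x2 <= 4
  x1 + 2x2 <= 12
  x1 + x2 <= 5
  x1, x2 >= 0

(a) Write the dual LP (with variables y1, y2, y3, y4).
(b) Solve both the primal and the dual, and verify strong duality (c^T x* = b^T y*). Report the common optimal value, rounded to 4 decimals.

The standard primal-dual pair for 'max c^T x s.t. A x <= b, x >= 0' is:
  Dual:  min b^T y  s.t.  A^T y >= c,  y >= 0.

So the dual LP is:
  minimize  8y1 + 4y2 + 12y3 + 5y4
  subject to:
    y1 + y3 + y4 >= 3
    y2 + 2y3 + y4 >= 4
    y1, y2, y3, y4 >= 0

Solving the primal: x* = (1, 4).
  primal value c^T x* = 19.
Solving the dual: y* = (0, 1, 0, 3).
  dual value b^T y* = 19.
Strong duality: c^T x* = b^T y*. Confirmed.

19


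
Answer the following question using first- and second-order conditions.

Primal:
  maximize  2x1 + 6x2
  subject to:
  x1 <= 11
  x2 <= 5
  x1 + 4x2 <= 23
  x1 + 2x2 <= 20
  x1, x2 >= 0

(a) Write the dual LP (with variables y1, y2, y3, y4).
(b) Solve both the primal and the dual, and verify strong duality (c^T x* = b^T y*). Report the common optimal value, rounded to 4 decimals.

The standard primal-dual pair for 'max c^T x s.t. A x <= b, x >= 0' is:
  Dual:  min b^T y  s.t.  A^T y >= c,  y >= 0.

So the dual LP is:
  minimize  11y1 + 5y2 + 23y3 + 20y4
  subject to:
    y1 + y3 + y4 >= 2
    y2 + 4y3 + 2y4 >= 6
    y1, y2, y3, y4 >= 0

Solving the primal: x* = (11, 3).
  primal value c^T x* = 40.
Solving the dual: y* = (0.5, 0, 1.5, 0).
  dual value b^T y* = 40.
Strong duality: c^T x* = b^T y*. Confirmed.

40


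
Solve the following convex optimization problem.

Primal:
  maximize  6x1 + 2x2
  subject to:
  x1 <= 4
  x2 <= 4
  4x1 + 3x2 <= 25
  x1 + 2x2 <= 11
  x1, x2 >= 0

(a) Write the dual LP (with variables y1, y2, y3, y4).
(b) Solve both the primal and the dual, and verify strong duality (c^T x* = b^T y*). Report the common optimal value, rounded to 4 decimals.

The standard primal-dual pair for 'max c^T x s.t. A x <= b, x >= 0' is:
  Dual:  min b^T y  s.t.  A^T y >= c,  y >= 0.

So the dual LP is:
  minimize  4y1 + 4y2 + 25y3 + 11y4
  subject to:
    y1 + 4y3 + y4 >= 6
    y2 + 3y3 + 2y4 >= 2
    y1, y2, y3, y4 >= 0

Solving the primal: x* = (4, 3).
  primal value c^T x* = 30.
Solving the dual: y* = (3.3333, 0, 0.6667, 0).
  dual value b^T y* = 30.
Strong duality: c^T x* = b^T y*. Confirmed.

30


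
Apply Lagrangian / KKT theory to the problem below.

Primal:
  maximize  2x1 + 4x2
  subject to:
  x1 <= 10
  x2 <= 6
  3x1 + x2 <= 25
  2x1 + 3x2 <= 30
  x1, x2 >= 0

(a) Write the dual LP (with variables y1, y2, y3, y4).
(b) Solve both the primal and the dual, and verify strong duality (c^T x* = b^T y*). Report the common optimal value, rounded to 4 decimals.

The standard primal-dual pair for 'max c^T x s.t. A x <= b, x >= 0' is:
  Dual:  min b^T y  s.t.  A^T y >= c,  y >= 0.

So the dual LP is:
  minimize  10y1 + 6y2 + 25y3 + 30y4
  subject to:
    y1 + 3y3 + 2y4 >= 2
    y2 + y3 + 3y4 >= 4
    y1, y2, y3, y4 >= 0

Solving the primal: x* = (6, 6).
  primal value c^T x* = 36.
Solving the dual: y* = (0, 1, 0, 1).
  dual value b^T y* = 36.
Strong duality: c^T x* = b^T y*. Confirmed.

36


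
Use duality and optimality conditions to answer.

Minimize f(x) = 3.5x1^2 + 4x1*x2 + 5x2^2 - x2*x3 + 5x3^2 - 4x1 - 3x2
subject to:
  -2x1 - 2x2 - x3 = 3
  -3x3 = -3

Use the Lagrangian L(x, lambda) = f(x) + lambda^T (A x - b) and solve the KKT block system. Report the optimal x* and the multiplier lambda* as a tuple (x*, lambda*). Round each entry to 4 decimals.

Form the Lagrangian:
  L(x, lambda) = (1/2) x^T Q x + c^T x + lambda^T (A x - b)
Stationarity (grad_x L = 0): Q x + c + A^T lambda = 0.
Primal feasibility: A x = b.

This gives the KKT block system:
  [ Q   A^T ] [ x     ]   [-c ]
  [ A    0  ] [ lambda ] = [ b ]

Solving the linear system:
  x*      = (-1.3333, -0.6667, 1)
  lambda* = (-8, 6.2222)
  f(x*)   = 25

x* = (-1.3333, -0.6667, 1), lambda* = (-8, 6.2222)


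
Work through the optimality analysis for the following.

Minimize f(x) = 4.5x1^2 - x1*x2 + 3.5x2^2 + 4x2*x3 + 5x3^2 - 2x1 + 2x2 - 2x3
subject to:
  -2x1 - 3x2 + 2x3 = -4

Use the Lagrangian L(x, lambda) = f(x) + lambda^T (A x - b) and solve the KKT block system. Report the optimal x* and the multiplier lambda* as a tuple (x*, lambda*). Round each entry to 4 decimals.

Form the Lagrangian:
  L(x, lambda) = (1/2) x^T Q x + c^T x + lambda^T (A x - b)
Stationarity (grad_x L = 0): Q x + c + A^T lambda = 0.
Primal feasibility: A x = b.

This gives the KKT block system:
  [ Q   A^T ] [ x     ]   [-c ]
  [ A    0  ] [ lambda ] = [ b ]

Solving the linear system:
  x*      = (0.6329, 0.6652, -0.3692)
  lambda* = (1.5156)
  f(x*)   = 3.4327

x* = (0.6329, 0.6652, -0.3692), lambda* = (1.5156)


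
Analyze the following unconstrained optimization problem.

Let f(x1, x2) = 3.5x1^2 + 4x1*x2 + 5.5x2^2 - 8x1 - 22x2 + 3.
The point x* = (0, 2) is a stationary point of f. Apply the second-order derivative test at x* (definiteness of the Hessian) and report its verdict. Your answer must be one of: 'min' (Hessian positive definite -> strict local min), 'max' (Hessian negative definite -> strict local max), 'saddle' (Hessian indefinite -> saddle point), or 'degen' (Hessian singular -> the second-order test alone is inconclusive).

Compute the Hessian H = grad^2 f:
  H = [[7, 4], [4, 11]]
Verify stationarity: grad f(x*) = H x* + g = (0, 0).
Eigenvalues of H: 4.5279, 13.4721.
Both eigenvalues > 0, so H is positive definite -> x* is a strict local min.

min


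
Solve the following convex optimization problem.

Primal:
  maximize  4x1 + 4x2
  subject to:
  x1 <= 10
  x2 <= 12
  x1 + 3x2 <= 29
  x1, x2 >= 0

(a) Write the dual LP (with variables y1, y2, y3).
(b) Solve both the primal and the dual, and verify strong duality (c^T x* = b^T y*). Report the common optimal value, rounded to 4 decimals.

The standard primal-dual pair for 'max c^T x s.t. A x <= b, x >= 0' is:
  Dual:  min b^T y  s.t.  A^T y >= c,  y >= 0.

So the dual LP is:
  minimize  10y1 + 12y2 + 29y3
  subject to:
    y1 + y3 >= 4
    y2 + 3y3 >= 4
    y1, y2, y3 >= 0

Solving the primal: x* = (10, 6.3333).
  primal value c^T x* = 65.3333.
Solving the dual: y* = (2.6667, 0, 1.3333).
  dual value b^T y* = 65.3333.
Strong duality: c^T x* = b^T y*. Confirmed.

65.3333


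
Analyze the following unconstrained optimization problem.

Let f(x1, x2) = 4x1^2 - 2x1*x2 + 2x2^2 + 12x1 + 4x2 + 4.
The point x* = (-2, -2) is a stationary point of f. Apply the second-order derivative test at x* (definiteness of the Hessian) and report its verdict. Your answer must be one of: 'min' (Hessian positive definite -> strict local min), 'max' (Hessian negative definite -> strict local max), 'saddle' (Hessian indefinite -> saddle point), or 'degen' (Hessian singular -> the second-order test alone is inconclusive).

Compute the Hessian H = grad^2 f:
  H = [[8, -2], [-2, 4]]
Verify stationarity: grad f(x*) = H x* + g = (0, 0).
Eigenvalues of H: 3.1716, 8.8284.
Both eigenvalues > 0, so H is positive definite -> x* is a strict local min.

min


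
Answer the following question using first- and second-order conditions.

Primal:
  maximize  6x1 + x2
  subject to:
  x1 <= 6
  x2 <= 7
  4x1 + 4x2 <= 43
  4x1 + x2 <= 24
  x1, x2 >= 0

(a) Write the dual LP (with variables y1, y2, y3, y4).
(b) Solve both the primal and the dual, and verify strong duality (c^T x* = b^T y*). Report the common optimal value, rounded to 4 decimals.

The standard primal-dual pair for 'max c^T x s.t. A x <= b, x >= 0' is:
  Dual:  min b^T y  s.t.  A^T y >= c,  y >= 0.

So the dual LP is:
  minimize  6y1 + 7y2 + 43y3 + 24y4
  subject to:
    y1 + 4y3 + 4y4 >= 6
    y2 + 4y3 + y4 >= 1
    y1, y2, y3, y4 >= 0

Solving the primal: x* = (6, 0).
  primal value c^T x* = 36.
Solving the dual: y* = (0, 0, 0, 1.5).
  dual value b^T y* = 36.
Strong duality: c^T x* = b^T y*. Confirmed.

36


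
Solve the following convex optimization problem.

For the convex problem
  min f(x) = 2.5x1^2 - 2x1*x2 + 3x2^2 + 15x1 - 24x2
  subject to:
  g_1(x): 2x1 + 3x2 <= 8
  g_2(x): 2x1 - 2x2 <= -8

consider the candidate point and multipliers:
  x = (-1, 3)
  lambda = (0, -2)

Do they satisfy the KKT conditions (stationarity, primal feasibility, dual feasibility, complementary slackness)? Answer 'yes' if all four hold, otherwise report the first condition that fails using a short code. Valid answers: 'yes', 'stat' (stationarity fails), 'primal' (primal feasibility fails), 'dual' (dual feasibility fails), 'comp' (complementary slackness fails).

Gradient of f: grad f(x) = Q x + c = (4, -4)
Constraint values g_i(x) = a_i^T x - b_i:
  g_1((-1, 3)) = -1
  g_2((-1, 3)) = 0
Stationarity residual: grad f(x) + sum_i lambda_i a_i = (0, 0)
  -> stationarity OK
Primal feasibility (all g_i <= 0): OK
Dual feasibility (all lambda_i >= 0): FAILS
Complementary slackness (lambda_i * g_i(x) = 0 for all i): OK

Verdict: the first failing condition is dual_feasibility -> dual.

dual


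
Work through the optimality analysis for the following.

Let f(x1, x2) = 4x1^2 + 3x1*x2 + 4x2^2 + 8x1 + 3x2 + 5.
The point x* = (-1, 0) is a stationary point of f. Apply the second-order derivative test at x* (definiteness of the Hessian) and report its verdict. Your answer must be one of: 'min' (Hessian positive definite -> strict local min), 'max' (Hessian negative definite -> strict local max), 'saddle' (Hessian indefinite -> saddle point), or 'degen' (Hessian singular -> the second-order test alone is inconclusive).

Compute the Hessian H = grad^2 f:
  H = [[8, 3], [3, 8]]
Verify stationarity: grad f(x*) = H x* + g = (0, 0).
Eigenvalues of H: 5, 11.
Both eigenvalues > 0, so H is positive definite -> x* is a strict local min.

min


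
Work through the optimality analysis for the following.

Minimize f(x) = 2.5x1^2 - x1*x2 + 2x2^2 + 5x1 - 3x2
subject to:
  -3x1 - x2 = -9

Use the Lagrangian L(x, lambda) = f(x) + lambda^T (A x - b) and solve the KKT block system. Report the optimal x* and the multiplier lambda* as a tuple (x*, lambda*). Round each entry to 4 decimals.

Form the Lagrangian:
  L(x, lambda) = (1/2) x^T Q x + c^T x + lambda^T (A x - b)
Stationarity (grad_x L = 0): Q x + c + A^T lambda = 0.
Primal feasibility: A x = b.

This gives the KKT block system:
  [ Q   A^T ] [ x     ]   [-c ]
  [ A    0  ] [ lambda ] = [ b ]

Solving the linear system:
  x*      = (2.1915, 2.4255)
  lambda* = (4.5106)
  f(x*)   = 22.1383

x* = (2.1915, 2.4255), lambda* = (4.5106)


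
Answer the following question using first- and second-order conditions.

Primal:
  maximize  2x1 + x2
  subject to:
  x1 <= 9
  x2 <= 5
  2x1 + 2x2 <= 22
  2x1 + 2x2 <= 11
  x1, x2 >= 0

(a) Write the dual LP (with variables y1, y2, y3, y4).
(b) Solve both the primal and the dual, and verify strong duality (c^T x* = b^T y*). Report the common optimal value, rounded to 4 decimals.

The standard primal-dual pair for 'max c^T x s.t. A x <= b, x >= 0' is:
  Dual:  min b^T y  s.t.  A^T y >= c,  y >= 0.

So the dual LP is:
  minimize  9y1 + 5y2 + 22y3 + 11y4
  subject to:
    y1 + 2y3 + 2y4 >= 2
    y2 + 2y3 + 2y4 >= 1
    y1, y2, y3, y4 >= 0

Solving the primal: x* = (5.5, 0).
  primal value c^T x* = 11.
Solving the dual: y* = (0, 0, 0, 1).
  dual value b^T y* = 11.
Strong duality: c^T x* = b^T y*. Confirmed.

11
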